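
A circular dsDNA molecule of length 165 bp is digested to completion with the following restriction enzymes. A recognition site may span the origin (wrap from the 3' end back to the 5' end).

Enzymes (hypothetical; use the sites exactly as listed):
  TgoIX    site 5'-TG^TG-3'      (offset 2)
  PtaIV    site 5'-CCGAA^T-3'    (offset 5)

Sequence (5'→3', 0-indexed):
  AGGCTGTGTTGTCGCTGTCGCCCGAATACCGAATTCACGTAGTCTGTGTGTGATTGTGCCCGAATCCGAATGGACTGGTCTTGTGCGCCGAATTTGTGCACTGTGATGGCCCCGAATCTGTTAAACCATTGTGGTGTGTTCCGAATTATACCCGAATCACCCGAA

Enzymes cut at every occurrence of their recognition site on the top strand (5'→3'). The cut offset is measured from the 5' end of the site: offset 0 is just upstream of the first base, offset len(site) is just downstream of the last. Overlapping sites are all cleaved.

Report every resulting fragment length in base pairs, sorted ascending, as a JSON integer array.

Scan for sites:
  TgoIX TGTG/2: at [4, 44, 46, 48, 54, 81, 94, 101, 129, 134] ⇒ [6, 46, 48, 50, 56, 83, 96, 103, 131, 136]
  PtaIV CCGAAT/5: at [21, 28, 59, 65, 87, 111, 140, 151] ⇒ [26, 33, 64, 70, 92, 116, 145, 156]

All cut coordinates (distinct, sorted): [6, 26, 33, 46, 48, 50, 56, 64, 70, 83, 92, 96, 103, 116, 131, 136, 145, 156]

Fragment lengths:
  6→26: 20 bp
  26→33: 7 bp
  33→46: 13 bp
  46→48: 2 bp
  48→50: 2 bp
  50→56: 6 bp
  56→64: 8 bp
  64→70: 6 bp
  70→83: 13 bp
  83→92: 9 bp
  92→96: 4 bp
  96→103: 7 bp
  103→116: 13 bp
  116→131: 15 bp
  131→136: 5 bp
  136→145: 9 bp
  145→156: 11 bp
  156→6 (wrap): 165-156+6 = 15 bp

[2,2,4,5,6,6,7,7,8,9,9,11,13,13,13,15,15,20]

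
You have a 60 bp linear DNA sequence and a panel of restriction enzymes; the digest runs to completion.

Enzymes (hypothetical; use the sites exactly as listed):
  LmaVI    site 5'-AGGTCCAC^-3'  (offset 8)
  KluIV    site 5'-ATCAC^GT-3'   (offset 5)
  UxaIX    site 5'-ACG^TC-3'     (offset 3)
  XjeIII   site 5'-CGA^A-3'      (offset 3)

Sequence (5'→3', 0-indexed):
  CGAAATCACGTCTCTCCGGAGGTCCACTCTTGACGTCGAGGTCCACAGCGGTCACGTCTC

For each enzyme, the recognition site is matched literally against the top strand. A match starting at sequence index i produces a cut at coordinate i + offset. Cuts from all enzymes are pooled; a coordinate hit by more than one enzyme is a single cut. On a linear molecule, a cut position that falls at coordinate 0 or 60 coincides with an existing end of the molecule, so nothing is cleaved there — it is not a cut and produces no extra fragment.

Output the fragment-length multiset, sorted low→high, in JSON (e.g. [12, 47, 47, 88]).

[1,3,4,6,8,10,11,17]

Per-enzyme occurrences:
  LmaVI AGGTCCAC/8: at [19, 38] ⇒ [27, 46]
  KluIV ATCACGT/5: at [4] ⇒ [9]
  UxaIX ACGTC/3: at [7, 32, 53] ⇒ [10, 35, 56]
  XjeIII CGAA/3: at [0] ⇒ [3]

Pooled cuts: [3, 9, 10, 27, 35, 46, 56]

Fragment lengths:
  [0,3): 3 bp
  [3,9): 6 bp
  [9,10): 1 bp
  [10,27): 17 bp
  [27,35): 8 bp
  [35,46): 11 bp
  [46,56): 10 bp
  [56,60): 4 bp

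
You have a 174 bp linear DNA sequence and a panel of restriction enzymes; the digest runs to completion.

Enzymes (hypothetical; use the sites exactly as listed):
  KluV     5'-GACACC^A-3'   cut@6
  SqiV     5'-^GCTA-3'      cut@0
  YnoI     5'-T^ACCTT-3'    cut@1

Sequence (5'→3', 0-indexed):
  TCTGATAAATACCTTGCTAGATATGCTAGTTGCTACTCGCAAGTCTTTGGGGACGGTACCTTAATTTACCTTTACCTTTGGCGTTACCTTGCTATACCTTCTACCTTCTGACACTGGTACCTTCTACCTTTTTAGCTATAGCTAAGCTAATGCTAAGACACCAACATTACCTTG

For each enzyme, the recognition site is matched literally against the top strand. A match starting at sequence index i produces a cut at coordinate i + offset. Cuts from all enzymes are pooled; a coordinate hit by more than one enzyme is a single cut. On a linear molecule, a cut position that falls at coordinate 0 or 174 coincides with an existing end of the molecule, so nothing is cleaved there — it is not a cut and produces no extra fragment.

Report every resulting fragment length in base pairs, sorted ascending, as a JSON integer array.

Site scan:
  KluV (GACACCA, off=6): starts [156] → cuts [162]
  SqiV (GCTA, off=0): starts [15, 24, 31, 90, 134, 140, 145, 151] → cuts [15, 24, 31, 90, 134, 140, 145, 151]
  YnoI (TACCTT, off=1): starts [9, 56, 66, 72, 84, 94, 101, 117, 124, 167] → cuts [10, 57, 67, 73, 85, 95, 102, 118, 125, 168]

Pooled cuts: [10, 15, 24, 31, 57, 67, 73, 85, 90, 95, 102, 118, 125, 134, 140, 145, 151, 162, 168]

Fragments:
  [0,10): 10 bp
  [10,15): 5 bp
  [15,24): 9 bp
  [24,31): 7 bp
  [31,57): 26 bp
  [57,67): 10 bp
  [67,73): 6 bp
  [73,85): 12 bp
  [85,90): 5 bp
  [90,95): 5 bp
  [95,102): 7 bp
  [102,118): 16 bp
  [118,125): 7 bp
  [125,134): 9 bp
  [134,140): 6 bp
  [140,145): 5 bp
  [145,151): 6 bp
  [151,162): 11 bp
  [162,168): 6 bp
  [168,174): 6 bp

[5,5,5,5,6,6,6,6,6,7,7,7,9,9,10,10,11,12,16,26]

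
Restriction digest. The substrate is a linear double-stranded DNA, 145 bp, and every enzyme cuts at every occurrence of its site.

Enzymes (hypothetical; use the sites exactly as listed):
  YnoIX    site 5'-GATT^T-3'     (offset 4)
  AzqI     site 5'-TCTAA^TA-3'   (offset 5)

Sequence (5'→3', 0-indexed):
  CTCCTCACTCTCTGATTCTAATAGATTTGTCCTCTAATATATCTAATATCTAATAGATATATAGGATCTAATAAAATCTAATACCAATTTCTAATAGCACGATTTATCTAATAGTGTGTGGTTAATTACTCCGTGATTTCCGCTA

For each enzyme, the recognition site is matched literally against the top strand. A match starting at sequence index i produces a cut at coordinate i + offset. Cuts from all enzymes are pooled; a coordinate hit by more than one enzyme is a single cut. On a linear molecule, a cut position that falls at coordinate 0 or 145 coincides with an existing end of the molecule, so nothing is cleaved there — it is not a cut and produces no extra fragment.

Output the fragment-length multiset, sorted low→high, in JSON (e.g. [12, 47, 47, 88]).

Per-enzyme occurrences:
  YnoIX GATTT/4: at [23, 100, 134] ⇒ [27, 104, 138]
  AzqI TCTAATA/5: at [16, 32, 41, 48, 66, 76, 89, 106] ⇒ [21, 37, 46, 53, 71, 81, 94, 111]

Pooled cuts: [21, 27, 37, 46, 53, 71, 81, 94, 104, 111, 138]

Fragment lengths:
  [0,21): 21 bp
  [21,27): 6 bp
  [27,37): 10 bp
  [37,46): 9 bp
  [46,53): 7 bp
  [53,71): 18 bp
  [71,81): 10 bp
  [81,94): 13 bp
  [94,104): 10 bp
  [104,111): 7 bp
  [111,138): 27 bp
  [138,145): 7 bp

[6,7,7,7,9,10,10,10,13,18,21,27]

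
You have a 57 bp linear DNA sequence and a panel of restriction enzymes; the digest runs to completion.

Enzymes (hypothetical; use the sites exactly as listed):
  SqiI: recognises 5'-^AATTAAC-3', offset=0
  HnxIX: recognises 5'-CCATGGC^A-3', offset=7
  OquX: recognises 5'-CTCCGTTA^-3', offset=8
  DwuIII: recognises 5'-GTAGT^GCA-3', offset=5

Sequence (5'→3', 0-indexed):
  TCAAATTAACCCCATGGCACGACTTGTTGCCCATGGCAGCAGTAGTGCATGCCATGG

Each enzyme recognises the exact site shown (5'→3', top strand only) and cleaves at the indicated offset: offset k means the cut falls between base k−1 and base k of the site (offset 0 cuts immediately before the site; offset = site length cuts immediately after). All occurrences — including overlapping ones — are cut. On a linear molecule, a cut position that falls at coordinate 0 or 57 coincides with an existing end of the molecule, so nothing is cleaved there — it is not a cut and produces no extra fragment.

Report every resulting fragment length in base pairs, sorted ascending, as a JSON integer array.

[3,9,11,15,19]

Scan for sites:
  SqiI (AATTAAC, off=0): starts [3] → cuts [3]
  HnxIX (CCATGGCA, off=7): starts [11, 30] → cuts [18, 37]
  OquX (CTCCGTTA, off=8): no sites
  DwuIII (GTAGTGCA, off=5): starts [41] → cuts [46]

All cut coordinates (distinct, sorted): [3, 18, 37, 46]

Fragment lengths:
  [0,3): 3 bp
  [3,18): 15 bp
  [18,37): 19 bp
  [37,46): 9 bp
  [46,57): 11 bp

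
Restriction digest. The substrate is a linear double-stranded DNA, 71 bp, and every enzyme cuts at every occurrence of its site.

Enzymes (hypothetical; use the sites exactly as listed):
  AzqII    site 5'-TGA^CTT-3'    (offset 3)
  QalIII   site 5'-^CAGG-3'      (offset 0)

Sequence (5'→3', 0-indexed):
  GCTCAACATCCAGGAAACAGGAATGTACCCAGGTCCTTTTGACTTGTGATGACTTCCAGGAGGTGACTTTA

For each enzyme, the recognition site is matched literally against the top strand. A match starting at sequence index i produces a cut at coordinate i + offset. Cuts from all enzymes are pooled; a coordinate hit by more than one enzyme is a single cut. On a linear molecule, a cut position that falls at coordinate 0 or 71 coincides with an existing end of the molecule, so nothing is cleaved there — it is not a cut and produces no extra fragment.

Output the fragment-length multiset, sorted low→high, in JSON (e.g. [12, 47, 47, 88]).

[4,5,7,10,10,10,12,13]

Per-enzyme occurrences:
  AzqII (TGACTT, off=3): starts [39, 49, 63] → cuts [42, 52, 66]
  QalIII (CAGG, off=0): starts [10, 17, 29, 56] → cuts [10, 17, 29, 56]

All cut coordinates (distinct, sorted): [10, 17, 29, 42, 52, 56, 66]

Fragment lengths:
  [0,10): 10 bp
  [10,17): 7 bp
  [17,29): 12 bp
  [29,42): 13 bp
  [42,52): 10 bp
  [52,56): 4 bp
  [56,66): 10 bp
  [66,71): 5 bp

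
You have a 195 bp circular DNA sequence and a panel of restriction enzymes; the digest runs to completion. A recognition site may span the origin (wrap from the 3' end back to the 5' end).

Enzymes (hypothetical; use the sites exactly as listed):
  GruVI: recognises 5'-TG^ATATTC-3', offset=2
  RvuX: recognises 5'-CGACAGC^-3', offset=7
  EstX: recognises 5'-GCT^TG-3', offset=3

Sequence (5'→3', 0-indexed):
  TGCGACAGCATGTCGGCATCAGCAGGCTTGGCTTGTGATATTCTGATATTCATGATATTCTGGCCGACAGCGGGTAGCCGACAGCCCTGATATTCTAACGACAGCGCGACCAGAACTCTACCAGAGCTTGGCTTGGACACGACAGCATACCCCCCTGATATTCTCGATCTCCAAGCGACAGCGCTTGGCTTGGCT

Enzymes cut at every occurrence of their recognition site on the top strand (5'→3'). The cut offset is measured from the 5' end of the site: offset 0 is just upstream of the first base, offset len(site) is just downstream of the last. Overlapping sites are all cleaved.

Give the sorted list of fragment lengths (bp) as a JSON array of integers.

Site scan:
  GruVI (TGATATTC, off=2): starts [35, 43, 52, 87, 155] → cuts [37, 45, 54, 89, 157]
  RvuX (CGACAGC, off=7): starts [2, 64, 78, 98, 139, 175] → cuts [9, 71, 85, 105, 146, 182]
  EstX (GCTTG, off=3): starts [25, 30, 125, 130, 182, 187, 192] → cuts [0, 28, 33, 128, 133, 185, 190]

All cut coordinates (distinct, sorted): [0, 9, 28, 33, 37, 45, 54, 71, 85, 89, 105, 128, 133, 146, 157, 182, 185, 190]

Fragments:
  0→9: 9 bp
  9→28: 19 bp
  28→33: 5 bp
  33→37: 4 bp
  37→45: 8 bp
  45→54: 9 bp
  54→71: 17 bp
  71→85: 14 bp
  85→89: 4 bp
  89→105: 16 bp
  105→128: 23 bp
  128→133: 5 bp
  133→146: 13 bp
  146→157: 11 bp
  157→182: 25 bp
  182→185: 3 bp
  185→190: 5 bp
  190→0 (wrap): 195-190+0 = 5 bp

[3,4,4,5,5,5,5,8,9,9,11,13,14,16,17,19,23,25]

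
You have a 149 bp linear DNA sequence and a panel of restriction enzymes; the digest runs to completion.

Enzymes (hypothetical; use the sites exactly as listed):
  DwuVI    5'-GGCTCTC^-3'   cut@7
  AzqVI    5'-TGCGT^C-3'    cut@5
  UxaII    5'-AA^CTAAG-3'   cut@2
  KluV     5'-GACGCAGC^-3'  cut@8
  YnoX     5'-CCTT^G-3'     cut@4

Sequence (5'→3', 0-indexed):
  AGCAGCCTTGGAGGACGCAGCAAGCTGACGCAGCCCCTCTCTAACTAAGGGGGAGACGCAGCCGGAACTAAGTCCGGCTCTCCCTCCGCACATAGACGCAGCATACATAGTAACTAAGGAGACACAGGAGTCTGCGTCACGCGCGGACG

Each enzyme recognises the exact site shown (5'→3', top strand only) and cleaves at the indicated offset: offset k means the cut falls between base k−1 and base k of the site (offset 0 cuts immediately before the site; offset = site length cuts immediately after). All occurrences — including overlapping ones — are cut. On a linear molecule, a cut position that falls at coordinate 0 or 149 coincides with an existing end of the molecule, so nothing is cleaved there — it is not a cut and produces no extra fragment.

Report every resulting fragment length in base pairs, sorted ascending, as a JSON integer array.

[5,9,10,11,12,12,13,15,18,20,24]

Per-enzyme occurrences:
  DwuVI GGCTCTC/7: at [75] ⇒ [82]
  AzqVI TGCGTC/5: at [132] ⇒ [137]
  UxaII AACTAAG/2: at [42, 65, 111] ⇒ [44, 67, 113]
  KluV GACGCAGC/8: at [13, 26, 54, 94] ⇒ [21, 34, 62, 102]
  YnoX CCTTG/4: at [5] ⇒ [9]

All cut coordinates (distinct, sorted): [9, 21, 34, 44, 62, 67, 82, 102, 113, 137]

Fragment lengths:
  [0,9): 9 bp
  [9,21): 12 bp
  [21,34): 13 bp
  [34,44): 10 bp
  [44,62): 18 bp
  [62,67): 5 bp
  [67,82): 15 bp
  [82,102): 20 bp
  [102,113): 11 bp
  [113,137): 24 bp
  [137,149): 12 bp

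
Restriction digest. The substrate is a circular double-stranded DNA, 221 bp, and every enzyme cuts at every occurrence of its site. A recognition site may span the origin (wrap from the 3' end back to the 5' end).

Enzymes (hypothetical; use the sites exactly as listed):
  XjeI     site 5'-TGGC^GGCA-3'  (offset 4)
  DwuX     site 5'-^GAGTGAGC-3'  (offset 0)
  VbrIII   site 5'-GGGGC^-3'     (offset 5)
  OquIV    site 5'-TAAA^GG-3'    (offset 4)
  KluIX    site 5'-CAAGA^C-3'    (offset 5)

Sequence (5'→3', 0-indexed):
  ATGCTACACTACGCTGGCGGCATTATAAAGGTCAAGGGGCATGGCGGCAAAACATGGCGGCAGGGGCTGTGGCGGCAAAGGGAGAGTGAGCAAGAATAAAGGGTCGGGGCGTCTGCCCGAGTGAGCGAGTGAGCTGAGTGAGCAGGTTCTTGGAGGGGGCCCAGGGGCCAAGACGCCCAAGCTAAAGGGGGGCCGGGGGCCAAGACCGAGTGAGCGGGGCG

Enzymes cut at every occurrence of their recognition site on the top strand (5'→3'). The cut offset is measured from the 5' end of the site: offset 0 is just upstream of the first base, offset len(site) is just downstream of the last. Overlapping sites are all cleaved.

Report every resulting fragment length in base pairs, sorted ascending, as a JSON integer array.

[2,5,5,5,6,7,7,8,8,8,9,9,10,10,11,11,13,13,13,17,19,25]

Site scan:
  XjeI (TGGCGGCA, off=4): starts [14, 41, 54, 69] → cuts [18, 45, 58, 73]
  DwuX (GAGTGAGC, off=0): starts [83, 118, 126, 135, 207] → cuts [83, 118, 126, 135, 207]
  VbrIII (GGGGC, off=5): starts [35, 62, 105, 155, 163, 188, 195, 215] → cuts [40, 67, 110, 160, 168, 193, 200, 220]
  OquIV (TAAAGG, off=4): starts [25, 96, 182] → cuts [29, 100, 186]
  KluIX (CAAGAC, off=5): starts [168, 200] → cuts [173, 205]

Pooled cuts: [18, 29, 40, 45, 58, 67, 73, 83, 100, 110, 118, 126, 135, 160, 168, 173, 186, 193, 200, 205, 207, 220]

Fragments:
  18→29: 11 bp
  29→40: 11 bp
  40→45: 5 bp
  45→58: 13 bp
  58→67: 9 bp
  67→73: 6 bp
  73→83: 10 bp
  83→100: 17 bp
  100→110: 10 bp
  110→118: 8 bp
  118→126: 8 bp
  126→135: 9 bp
  135→160: 25 bp
  160→168: 8 bp
  168→173: 5 bp
  173→186: 13 bp
  186→193: 7 bp
  193→200: 7 bp
  200→205: 5 bp
  205→207: 2 bp
  207→220: 13 bp
  220→18 (wrap): 221-220+18 = 19 bp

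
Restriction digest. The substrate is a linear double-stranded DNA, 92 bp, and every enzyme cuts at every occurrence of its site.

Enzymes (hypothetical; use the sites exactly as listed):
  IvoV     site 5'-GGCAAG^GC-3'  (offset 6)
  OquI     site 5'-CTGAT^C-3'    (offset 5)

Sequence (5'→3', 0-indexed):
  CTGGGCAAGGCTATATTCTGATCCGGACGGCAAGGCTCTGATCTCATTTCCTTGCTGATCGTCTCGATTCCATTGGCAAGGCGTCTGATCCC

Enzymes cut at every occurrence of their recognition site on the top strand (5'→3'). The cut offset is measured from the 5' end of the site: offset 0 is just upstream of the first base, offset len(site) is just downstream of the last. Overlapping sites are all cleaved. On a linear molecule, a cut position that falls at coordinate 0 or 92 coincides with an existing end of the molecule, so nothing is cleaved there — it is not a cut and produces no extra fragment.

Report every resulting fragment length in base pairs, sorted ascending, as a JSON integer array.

[3,8,9,9,12,13,17,21]

Per-enzyme occurrences:
  IvoV (GGCAAGGC, off=6): starts [3, 28, 74] → cuts [9, 34, 80]
  OquI (CTGATC, off=5): starts [17, 37, 54, 84] → cuts [22, 42, 59, 89]

All cut coordinates (distinct, sorted): [9, 22, 34, 42, 59, 80, 89]

Fragment lengths:
  [0,9): 9 bp
  [9,22): 13 bp
  [22,34): 12 bp
  [34,42): 8 bp
  [42,59): 17 bp
  [59,80): 21 bp
  [80,89): 9 bp
  [89,92): 3 bp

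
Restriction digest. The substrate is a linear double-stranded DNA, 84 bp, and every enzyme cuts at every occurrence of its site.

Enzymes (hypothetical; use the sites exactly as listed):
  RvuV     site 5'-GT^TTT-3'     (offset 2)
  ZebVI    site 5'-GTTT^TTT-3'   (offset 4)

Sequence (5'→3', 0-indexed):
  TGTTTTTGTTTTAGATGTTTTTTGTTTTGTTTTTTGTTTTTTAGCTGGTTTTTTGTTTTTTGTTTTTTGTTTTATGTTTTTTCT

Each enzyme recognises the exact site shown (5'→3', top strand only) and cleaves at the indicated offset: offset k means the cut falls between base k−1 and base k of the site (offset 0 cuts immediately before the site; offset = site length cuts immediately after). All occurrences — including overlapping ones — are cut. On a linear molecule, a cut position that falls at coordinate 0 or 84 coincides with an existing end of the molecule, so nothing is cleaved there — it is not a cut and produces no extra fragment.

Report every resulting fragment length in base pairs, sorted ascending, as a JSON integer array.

[2,2,2,2,2,2,2,3,5,5,5,5,5,5,5,6,7,9,10]

Scan for sites:
  RvuV (GTTTT, off=2): starts [1, 7, 16, 23, 28, 35, 47, 54, 61, 68, 75] → cuts [3, 9, 18, 25, 30, 37, 49, 56, 63, 70, 77]
  ZebVI (GTTTTTT, off=4): starts [16, 28, 35, 47, 54, 61, 75] → cuts [20, 32, 39, 51, 58, 65, 79]

Pooled cuts: [3, 9, 18, 20, 25, 30, 32, 37, 39, 49, 51, 56, 58, 63, 65, 70, 77, 79]

Fragment lengths:
  [0,3): 3 bp
  [3,9): 6 bp
  [9,18): 9 bp
  [18,20): 2 bp
  [20,25): 5 bp
  [25,30): 5 bp
  [30,32): 2 bp
  [32,37): 5 bp
  [37,39): 2 bp
  [39,49): 10 bp
  [49,51): 2 bp
  [51,56): 5 bp
  [56,58): 2 bp
  [58,63): 5 bp
  [63,65): 2 bp
  [65,70): 5 bp
  [70,77): 7 bp
  [77,79): 2 bp
  [79,84): 5 bp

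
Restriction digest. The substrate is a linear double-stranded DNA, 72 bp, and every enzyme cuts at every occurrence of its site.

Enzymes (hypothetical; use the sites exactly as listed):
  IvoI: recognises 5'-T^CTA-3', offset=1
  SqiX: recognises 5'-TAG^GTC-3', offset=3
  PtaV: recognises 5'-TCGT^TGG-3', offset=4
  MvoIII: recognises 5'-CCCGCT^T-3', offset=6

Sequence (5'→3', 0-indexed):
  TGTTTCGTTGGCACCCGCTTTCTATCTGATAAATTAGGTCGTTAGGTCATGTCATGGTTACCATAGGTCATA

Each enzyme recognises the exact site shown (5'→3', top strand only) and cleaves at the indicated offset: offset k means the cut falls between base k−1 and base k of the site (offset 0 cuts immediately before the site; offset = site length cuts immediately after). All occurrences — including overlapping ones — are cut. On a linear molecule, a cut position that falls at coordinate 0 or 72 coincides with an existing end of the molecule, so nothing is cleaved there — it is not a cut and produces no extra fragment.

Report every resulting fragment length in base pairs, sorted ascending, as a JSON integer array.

[2,6,8,8,11,16,21]

Site scan:
  IvoI TCTA/1: at [20] ⇒ [21]
  SqiX TAGGTC/3: at [34, 42, 63] ⇒ [37, 45, 66]
  PtaV TCGTTGG/4: at [4] ⇒ [8]
  MvoIII CCCGCTT/6: at [13] ⇒ [19]

Pooled cuts: [8, 19, 21, 37, 45, 66]

Fragments:
  [0,8): 8 bp
  [8,19): 11 bp
  [19,21): 2 bp
  [21,37): 16 bp
  [37,45): 8 bp
  [45,66): 21 bp
  [66,72): 6 bp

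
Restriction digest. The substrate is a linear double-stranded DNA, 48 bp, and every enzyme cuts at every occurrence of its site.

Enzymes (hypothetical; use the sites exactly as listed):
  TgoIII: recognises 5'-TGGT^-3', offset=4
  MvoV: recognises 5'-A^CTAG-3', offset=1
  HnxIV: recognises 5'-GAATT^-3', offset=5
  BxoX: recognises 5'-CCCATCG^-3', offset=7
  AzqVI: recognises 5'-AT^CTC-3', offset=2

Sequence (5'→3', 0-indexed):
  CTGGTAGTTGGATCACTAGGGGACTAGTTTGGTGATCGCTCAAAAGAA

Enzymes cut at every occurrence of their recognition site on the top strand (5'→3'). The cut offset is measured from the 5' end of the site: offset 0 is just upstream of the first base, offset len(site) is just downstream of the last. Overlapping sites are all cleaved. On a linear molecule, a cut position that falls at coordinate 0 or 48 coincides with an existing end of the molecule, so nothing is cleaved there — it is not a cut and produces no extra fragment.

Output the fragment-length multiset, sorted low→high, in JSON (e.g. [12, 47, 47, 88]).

Per-enzyme occurrences:
  TgoIII TGGT/4: at [1, 29] ⇒ [5, 33]
  MvoV ACTAG/1: at [14, 22] ⇒ [15, 23]
  HnxIV (GAATT, off=5): no sites
  BxoX (CCCATCG, off=7): no sites
  AzqVI (ATCTC, off=2): no sites

Pooled cuts: [5, 15, 23, 33]

Fragment lengths:
  [0,5): 5 bp
  [5,15): 10 bp
  [15,23): 8 bp
  [23,33): 10 bp
  [33,48): 15 bp

[5,8,10,10,15]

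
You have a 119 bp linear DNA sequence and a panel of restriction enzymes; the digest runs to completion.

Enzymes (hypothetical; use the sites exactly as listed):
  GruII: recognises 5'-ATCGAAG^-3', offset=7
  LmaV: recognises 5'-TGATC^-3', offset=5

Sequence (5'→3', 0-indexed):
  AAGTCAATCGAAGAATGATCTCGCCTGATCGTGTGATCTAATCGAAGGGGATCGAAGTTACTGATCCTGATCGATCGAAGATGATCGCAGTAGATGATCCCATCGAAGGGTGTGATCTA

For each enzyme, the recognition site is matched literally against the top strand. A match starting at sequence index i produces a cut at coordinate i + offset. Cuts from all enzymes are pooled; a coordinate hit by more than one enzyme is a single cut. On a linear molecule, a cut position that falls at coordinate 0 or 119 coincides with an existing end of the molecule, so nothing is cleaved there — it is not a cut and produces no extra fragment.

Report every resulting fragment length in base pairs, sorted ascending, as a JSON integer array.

[2,6,6,7,8,8,9,9,9,9,10,10,13,13]

Site scan:
  GruII (ATCGAAG, off=7): starts [6, 40, 50, 73, 101] → cuts [13, 47, 57, 80, 108]
  LmaV (TGATC, off=5): starts [15, 25, 33, 61, 67, 81, 94, 112] → cuts [20, 30, 38, 66, 72, 86, 99, 117]

Pooled cuts: [13, 20, 30, 38, 47, 57, 66, 72, 80, 86, 99, 108, 117]

Fragments:
  [0,13): 13 bp
  [13,20): 7 bp
  [20,30): 10 bp
  [30,38): 8 bp
  [38,47): 9 bp
  [47,57): 10 bp
  [57,66): 9 bp
  [66,72): 6 bp
  [72,80): 8 bp
  [80,86): 6 bp
  [86,99): 13 bp
  [99,108): 9 bp
  [108,117): 9 bp
  [117,119): 2 bp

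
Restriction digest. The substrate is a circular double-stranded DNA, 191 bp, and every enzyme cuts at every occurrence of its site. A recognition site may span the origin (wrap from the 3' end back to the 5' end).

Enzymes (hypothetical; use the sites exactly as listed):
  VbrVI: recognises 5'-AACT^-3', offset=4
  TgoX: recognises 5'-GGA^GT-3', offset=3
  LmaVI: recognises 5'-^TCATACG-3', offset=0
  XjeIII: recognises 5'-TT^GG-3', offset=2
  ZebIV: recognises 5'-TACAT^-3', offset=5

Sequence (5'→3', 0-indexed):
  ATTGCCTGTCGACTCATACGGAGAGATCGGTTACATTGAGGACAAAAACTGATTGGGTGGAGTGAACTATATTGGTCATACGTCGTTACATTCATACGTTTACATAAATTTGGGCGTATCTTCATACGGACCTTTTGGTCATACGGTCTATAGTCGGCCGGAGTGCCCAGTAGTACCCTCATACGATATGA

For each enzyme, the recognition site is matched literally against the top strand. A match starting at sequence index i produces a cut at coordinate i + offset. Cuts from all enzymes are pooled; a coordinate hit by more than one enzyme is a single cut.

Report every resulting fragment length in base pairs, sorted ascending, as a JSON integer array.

[2,2,4,5,6,7,7,10,14,14,15,16,16,23,24,26]

Per-enzyme occurrences:
  VbrVI AACT/4: at [46, 64] ⇒ [50, 68]
  TgoX GGAGT/3: at [58, 159] ⇒ [61, 162]
  LmaVI TCATACG/0: at [13, 75, 91, 121, 138, 178] ⇒ [13, 75, 91, 121, 138, 178]
  XjeIII TTGG/2: at [52, 71, 109, 134] ⇒ [54, 73, 111, 136]
  ZebIV TACAT/5: at [31, 86, 100] ⇒ [36, 91, 105]

Pooled cuts: [13, 36, 50, 54, 61, 68, 73, 75, 91, 105, 111, 121, 136, 138, 162, 178]

Fragments:
  13→36: 23 bp
  36→50: 14 bp
  50→54: 4 bp
  54→61: 7 bp
  61→68: 7 bp
  68→73: 5 bp
  73→75: 2 bp
  75→91: 16 bp
  91→105: 14 bp
  105→111: 6 bp
  111→121: 10 bp
  121→136: 15 bp
  136→138: 2 bp
  138→162: 24 bp
  162→178: 16 bp
  178→13 (wrap): 191-178+13 = 26 bp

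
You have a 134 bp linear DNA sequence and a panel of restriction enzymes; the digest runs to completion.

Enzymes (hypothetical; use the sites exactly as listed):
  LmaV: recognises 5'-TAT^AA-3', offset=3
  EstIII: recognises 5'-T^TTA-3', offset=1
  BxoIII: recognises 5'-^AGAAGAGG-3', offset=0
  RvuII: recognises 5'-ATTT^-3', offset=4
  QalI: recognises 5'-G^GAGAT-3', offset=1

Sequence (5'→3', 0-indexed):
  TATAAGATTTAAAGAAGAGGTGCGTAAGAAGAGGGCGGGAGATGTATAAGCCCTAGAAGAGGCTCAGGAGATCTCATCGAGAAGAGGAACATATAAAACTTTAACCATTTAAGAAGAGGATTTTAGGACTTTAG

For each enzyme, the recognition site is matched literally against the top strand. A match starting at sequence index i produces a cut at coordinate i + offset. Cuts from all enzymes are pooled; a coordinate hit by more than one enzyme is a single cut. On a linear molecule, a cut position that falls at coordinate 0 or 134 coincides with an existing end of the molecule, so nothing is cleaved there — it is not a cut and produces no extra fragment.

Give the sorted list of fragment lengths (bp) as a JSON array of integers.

Scan for sites:
  LmaV TATAA/3: at [0, 44, 91] ⇒ [3, 47, 94]
  EstIII TTTA/1: at [7, 99, 107, 121, 129] ⇒ [8, 100, 108, 122, 130]
  BxoIII AGAAGAGG/0: at [12, 26, 54, 79, 111] ⇒ [12, 26, 54, 79, 111]
  RvuII ATTT/4: at [6, 106, 119] ⇒ [10, 110, 123]
  QalI GGAGAT/1: at [37, 66] ⇒ [38, 67]

All cut coordinates (distinct, sorted): [3, 8, 10, 12, 26, 38, 47, 54, 67, 79, 94, 100, 108, 110, 111, 122, 123, 130]

Fragments:
  [0,3): 3 bp
  [3,8): 5 bp
  [8,10): 2 bp
  [10,12): 2 bp
  [12,26): 14 bp
  [26,38): 12 bp
  [38,47): 9 bp
  [47,54): 7 bp
  [54,67): 13 bp
  [67,79): 12 bp
  [79,94): 15 bp
  [94,100): 6 bp
  [100,108): 8 bp
  [108,110): 2 bp
  [110,111): 1 bp
  [111,122): 11 bp
  [122,123): 1 bp
  [123,130): 7 bp
  [130,134): 4 bp

[1,1,2,2,2,3,4,5,6,7,7,8,9,11,12,12,13,14,15]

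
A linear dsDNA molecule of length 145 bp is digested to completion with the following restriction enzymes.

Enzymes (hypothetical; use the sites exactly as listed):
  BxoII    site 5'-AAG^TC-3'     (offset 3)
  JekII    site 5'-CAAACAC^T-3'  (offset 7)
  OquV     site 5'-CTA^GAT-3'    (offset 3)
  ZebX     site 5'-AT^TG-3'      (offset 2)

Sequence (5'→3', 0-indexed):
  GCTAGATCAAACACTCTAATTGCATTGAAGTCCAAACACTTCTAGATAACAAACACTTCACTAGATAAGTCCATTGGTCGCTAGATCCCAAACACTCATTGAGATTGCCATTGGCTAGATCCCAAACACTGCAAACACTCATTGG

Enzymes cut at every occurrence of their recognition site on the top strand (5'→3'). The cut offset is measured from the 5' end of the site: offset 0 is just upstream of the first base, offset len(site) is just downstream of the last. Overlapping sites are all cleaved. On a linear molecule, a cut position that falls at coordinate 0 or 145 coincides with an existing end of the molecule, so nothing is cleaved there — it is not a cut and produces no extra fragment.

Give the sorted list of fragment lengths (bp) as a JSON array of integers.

Scan for sites:
  BxoII (AAGTC, off=3): starts [27, 66] → cuts [30, 69]
  JekII (CAAACACT, off=7): starts [7, 32, 49, 88, 122, 131] → cuts [14, 39, 56, 95, 129, 138]
  OquV (CTAGAT, off=3): starts [1, 41, 60, 80, 114] → cuts [4, 44, 63, 83, 117]
  ZebX (ATTG, off=2): starts [18, 23, 72, 97, 103, 109, 140] → cuts [20, 25, 74, 99, 105, 111, 142]

Pooled cuts: [4, 14, 20, 25, 30, 39, 44, 56, 63, 69, 74, 83, 95, 99, 105, 111, 117, 129, 138, 142]

Fragments:
  [0,4): 4 bp
  [4,14): 10 bp
  [14,20): 6 bp
  [20,25): 5 bp
  [25,30): 5 bp
  [30,39): 9 bp
  [39,44): 5 bp
  [44,56): 12 bp
  [56,63): 7 bp
  [63,69): 6 bp
  [69,74): 5 bp
  [74,83): 9 bp
  [83,95): 12 bp
  [95,99): 4 bp
  [99,105): 6 bp
  [105,111): 6 bp
  [111,117): 6 bp
  [117,129): 12 bp
  [129,138): 9 bp
  [138,142): 4 bp
  [142,145): 3 bp

[3,4,4,4,5,5,5,5,6,6,6,6,6,7,9,9,9,10,12,12,12]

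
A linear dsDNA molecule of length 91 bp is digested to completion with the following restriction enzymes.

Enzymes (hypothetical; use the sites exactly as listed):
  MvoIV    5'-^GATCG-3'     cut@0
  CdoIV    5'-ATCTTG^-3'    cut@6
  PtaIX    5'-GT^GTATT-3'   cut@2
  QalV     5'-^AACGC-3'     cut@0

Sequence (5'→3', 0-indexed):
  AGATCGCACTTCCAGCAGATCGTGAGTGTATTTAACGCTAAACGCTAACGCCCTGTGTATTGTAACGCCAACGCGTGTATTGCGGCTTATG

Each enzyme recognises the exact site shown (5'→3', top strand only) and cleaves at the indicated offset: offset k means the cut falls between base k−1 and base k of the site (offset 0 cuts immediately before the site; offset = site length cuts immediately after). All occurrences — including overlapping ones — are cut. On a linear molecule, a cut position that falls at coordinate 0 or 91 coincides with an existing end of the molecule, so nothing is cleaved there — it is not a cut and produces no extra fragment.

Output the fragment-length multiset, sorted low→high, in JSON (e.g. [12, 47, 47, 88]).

Site scan:
  MvoIV GATCG/0: at [1, 17] ⇒ [1, 17]
  CdoIV (ATCTTG, off=6): no sites
  PtaIX GTGTATT/2: at [25, 54, 74] ⇒ [27, 56, 76]
  QalV AACGC/0: at [33, 40, 46, 63, 69] ⇒ [33, 40, 46, 63, 69]

All cut coordinates (distinct, sorted): [1, 17, 27, 33, 40, 46, 56, 63, 69, 76]

Fragment lengths:
  [0,1): 1 bp
  [1,17): 16 bp
  [17,27): 10 bp
  [27,33): 6 bp
  [33,40): 7 bp
  [40,46): 6 bp
  [46,56): 10 bp
  [56,63): 7 bp
  [63,69): 6 bp
  [69,76): 7 bp
  [76,91): 15 bp

[1,6,6,6,7,7,7,10,10,15,16]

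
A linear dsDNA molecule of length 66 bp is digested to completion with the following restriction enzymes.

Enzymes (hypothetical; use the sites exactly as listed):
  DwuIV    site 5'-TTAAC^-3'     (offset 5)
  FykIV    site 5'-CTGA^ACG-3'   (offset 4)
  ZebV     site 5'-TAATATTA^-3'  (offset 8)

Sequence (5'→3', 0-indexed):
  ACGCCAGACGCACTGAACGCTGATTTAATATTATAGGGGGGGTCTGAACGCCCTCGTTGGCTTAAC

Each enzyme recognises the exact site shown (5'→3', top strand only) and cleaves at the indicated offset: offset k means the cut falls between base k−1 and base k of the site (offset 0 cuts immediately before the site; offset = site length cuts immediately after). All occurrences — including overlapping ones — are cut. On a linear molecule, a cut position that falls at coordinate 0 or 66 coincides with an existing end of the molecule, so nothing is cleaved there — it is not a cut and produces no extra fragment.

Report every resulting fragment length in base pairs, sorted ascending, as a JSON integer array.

[14,16,17,19]

Scan for sites:
  DwuIV TTAAC/5: at [61] ⇒ [] (position 66 is a terminus of the linear molecule — no cut)
  FykIV CTGAACG/4: at [12, 43] ⇒ [16, 47]
  ZebV TAATATTA/8: at [25] ⇒ [33]

Pooled cuts: [16, 33, 47]

Fragments:
  [0,16): 16 bp
  [16,33): 17 bp
  [33,47): 14 bp
  [47,66): 19 bp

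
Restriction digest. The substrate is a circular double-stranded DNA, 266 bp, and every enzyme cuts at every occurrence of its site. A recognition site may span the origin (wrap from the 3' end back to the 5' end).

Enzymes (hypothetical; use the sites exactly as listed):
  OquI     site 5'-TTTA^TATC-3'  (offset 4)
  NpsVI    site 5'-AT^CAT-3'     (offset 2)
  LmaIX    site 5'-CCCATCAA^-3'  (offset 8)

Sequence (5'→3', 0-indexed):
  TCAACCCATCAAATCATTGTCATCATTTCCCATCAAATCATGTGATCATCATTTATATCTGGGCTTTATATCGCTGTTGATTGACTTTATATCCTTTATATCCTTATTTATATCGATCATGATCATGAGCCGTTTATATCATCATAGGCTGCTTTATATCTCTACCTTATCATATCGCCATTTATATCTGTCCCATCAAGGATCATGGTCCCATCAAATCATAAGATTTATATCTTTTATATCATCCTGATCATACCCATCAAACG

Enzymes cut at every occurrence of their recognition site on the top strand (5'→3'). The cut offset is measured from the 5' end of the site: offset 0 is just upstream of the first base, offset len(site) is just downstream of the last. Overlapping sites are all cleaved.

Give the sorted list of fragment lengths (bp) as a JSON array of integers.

Per-enzyme occurrences:
  OquI TTTATATC/4: at [51, 64, 85, 94, 106, 132, 152, 180, 226, 235] ⇒ [55, 68, 89, 98, 110, 136, 156, 184, 230, 239]
  NpsVI ATCAT/2: at [12, 21, 36, 44, 47, 115, 121, 137, 140, 168, 201, 217, 240, 249] ⇒ [14, 23, 38, 46, 49, 117, 123, 139, 142, 170, 203, 219, 242, 251]
  LmaIX CCCATCAA/8: at [4, 28, 191, 209, 255] ⇒ [12, 36, 199, 217, 263]

Pooled cuts: [12, 14, 23, 36, 38, 46, 49, 55, 68, 89, 98, 110, 117, 123, 136, 139, 142, 156, 170, 184, 199, 203, 217, 219, 230, 239, 242, 251, 263]

Fragments:
  12→14: 2 bp
  14→23: 9 bp
  23→36: 13 bp
  36→38: 2 bp
  38→46: 8 bp
  46→49: 3 bp
  49→55: 6 bp
  55→68: 13 bp
  68→89: 21 bp
  89→98: 9 bp
  98→110: 12 bp
  110→117: 7 bp
  117→123: 6 bp
  123→136: 13 bp
  136→139: 3 bp
  139→142: 3 bp
  142→156: 14 bp
  156→170: 14 bp
  170→184: 14 bp
  184→199: 15 bp
  199→203: 4 bp
  203→217: 14 bp
  217→219: 2 bp
  219→230: 11 bp
  230→239: 9 bp
  239→242: 3 bp
  242→251: 9 bp
  251→263: 12 bp
  263→12 (wrap): 266-263+12 = 15 bp

[2,2,2,3,3,3,3,4,6,6,7,8,9,9,9,9,11,12,12,13,13,13,14,14,14,14,15,15,21]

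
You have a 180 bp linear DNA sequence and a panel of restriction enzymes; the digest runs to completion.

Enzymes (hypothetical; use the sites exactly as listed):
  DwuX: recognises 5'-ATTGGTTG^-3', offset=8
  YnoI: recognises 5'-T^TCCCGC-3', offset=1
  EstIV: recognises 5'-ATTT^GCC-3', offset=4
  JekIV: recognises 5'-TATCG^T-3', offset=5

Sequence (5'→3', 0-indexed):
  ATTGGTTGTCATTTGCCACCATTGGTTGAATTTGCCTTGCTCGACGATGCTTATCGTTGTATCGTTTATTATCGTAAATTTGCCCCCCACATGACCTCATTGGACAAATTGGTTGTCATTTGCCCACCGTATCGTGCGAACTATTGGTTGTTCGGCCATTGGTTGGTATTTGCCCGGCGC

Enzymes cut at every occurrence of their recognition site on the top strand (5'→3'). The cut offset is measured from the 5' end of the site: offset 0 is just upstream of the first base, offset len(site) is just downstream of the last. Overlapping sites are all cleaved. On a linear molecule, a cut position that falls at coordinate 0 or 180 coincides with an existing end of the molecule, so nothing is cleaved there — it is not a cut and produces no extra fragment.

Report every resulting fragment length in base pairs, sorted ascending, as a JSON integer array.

Per-enzyme occurrences:
  DwuX (ATTGGTTG, off=8): starts [0, 20, 107, 142, 157] → cuts [8, 28, 115, 150, 165]
  YnoI (TTCCCGC, off=1): no sites
  EstIV (ATTTGCC, off=4): starts [10, 29, 77, 117, 167] → cuts [14, 33, 81, 121, 171]
  JekIV (TATCGT, off=5): starts [51, 59, 69, 129] → cuts [56, 64, 74, 134]

Pooled cuts: [8, 14, 28, 33, 56, 64, 74, 81, 115, 121, 134, 150, 165, 171]

Fragments:
  [0,8): 8 bp
  [8,14): 6 bp
  [14,28): 14 bp
  [28,33): 5 bp
  [33,56): 23 bp
  [56,64): 8 bp
  [64,74): 10 bp
  [74,81): 7 bp
  [81,115): 34 bp
  [115,121): 6 bp
  [121,134): 13 bp
  [134,150): 16 bp
  [150,165): 15 bp
  [165,171): 6 bp
  [171,180): 9 bp

[5,6,6,6,7,8,8,9,10,13,14,15,16,23,34]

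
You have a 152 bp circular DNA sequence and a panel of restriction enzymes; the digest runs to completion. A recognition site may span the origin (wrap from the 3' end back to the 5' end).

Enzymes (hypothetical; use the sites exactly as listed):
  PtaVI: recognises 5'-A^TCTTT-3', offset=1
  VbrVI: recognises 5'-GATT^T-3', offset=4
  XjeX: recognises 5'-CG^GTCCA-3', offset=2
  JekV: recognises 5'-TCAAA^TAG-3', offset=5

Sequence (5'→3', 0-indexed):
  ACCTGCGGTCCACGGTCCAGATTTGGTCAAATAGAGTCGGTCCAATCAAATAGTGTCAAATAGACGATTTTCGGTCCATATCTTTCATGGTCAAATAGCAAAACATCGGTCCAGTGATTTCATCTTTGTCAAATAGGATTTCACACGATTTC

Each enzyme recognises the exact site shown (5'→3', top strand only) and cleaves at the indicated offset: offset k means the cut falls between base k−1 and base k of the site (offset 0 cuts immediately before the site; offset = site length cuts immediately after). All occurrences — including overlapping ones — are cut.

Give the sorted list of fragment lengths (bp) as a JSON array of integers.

[3,4,7,7,7,8,8,9,9,9,10,10,11,11,11,13,15]

Per-enzyme occurrences:
  PtaVI (ATCTTT, off=1): starts [79, 121] → cuts [80, 122]
  VbrVI (GATTT, off=4): starts [19, 65, 115, 136, 146] → cuts [23, 69, 119, 140, 150]
  XjeX (CGGTCCA, off=2): starts [5, 12, 37, 71, 106] → cuts [7, 14, 39, 73, 108]
  JekV (TCAAATAG, off=5): starts [26, 45, 55, 90, 128] → cuts [31, 50, 60, 95, 133]

All cut coordinates (distinct, sorted): [7, 14, 23, 31, 39, 50, 60, 69, 73, 80, 95, 108, 119, 122, 133, 140, 150]

Fragments:
  7→14: 7 bp
  14→23: 9 bp
  23→31: 8 bp
  31→39: 8 bp
  39→50: 11 bp
  50→60: 10 bp
  60→69: 9 bp
  69→73: 4 bp
  73→80: 7 bp
  80→95: 15 bp
  95→108: 13 bp
  108→119: 11 bp
  119→122: 3 bp
  122→133: 11 bp
  133→140: 7 bp
  140→150: 10 bp
  150→7 (wrap): 152-150+7 = 9 bp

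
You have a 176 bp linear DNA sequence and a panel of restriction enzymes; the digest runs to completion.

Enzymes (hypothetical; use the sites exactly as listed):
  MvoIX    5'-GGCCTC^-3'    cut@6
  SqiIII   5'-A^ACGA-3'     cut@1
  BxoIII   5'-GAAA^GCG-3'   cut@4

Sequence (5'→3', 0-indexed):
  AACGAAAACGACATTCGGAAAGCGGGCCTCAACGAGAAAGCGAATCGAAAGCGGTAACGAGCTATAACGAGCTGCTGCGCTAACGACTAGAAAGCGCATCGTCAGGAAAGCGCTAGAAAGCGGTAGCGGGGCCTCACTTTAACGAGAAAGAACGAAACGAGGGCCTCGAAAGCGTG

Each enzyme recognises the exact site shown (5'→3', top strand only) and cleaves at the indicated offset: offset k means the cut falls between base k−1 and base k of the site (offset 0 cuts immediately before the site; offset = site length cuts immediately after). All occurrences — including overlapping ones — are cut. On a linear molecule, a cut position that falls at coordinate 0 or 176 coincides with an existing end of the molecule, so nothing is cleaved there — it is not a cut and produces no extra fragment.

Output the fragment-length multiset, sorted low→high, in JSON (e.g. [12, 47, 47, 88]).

[1,1,4,5,5,6,6,6,8,9,10,10,10,11,11,11,14,16,16,16]

Per-enzyme occurrences:
  MvoIX (GGCCTC, off=6): starts [24, 129, 161] → cuts [30, 135, 167]
  SqiIII (AACGA, off=1): starts [0, 6, 30, 55, 65, 81, 140, 150, 155] → cuts [1, 7, 31, 56, 66, 82, 141, 151, 156]
  BxoIII (GAAAGCG, off=4): starts [17, 35, 46, 89, 105, 115, 167] → cuts [21, 39, 50, 93, 109, 119, 171]

All cut coordinates (distinct, sorted): [1, 7, 21, 30, 31, 39, 50, 56, 66, 82, 93, 109, 119, 135, 141, 151, 156, 167, 171]

Fragment lengths:
  [0,1): 1 bp
  [1,7): 6 bp
  [7,21): 14 bp
  [21,30): 9 bp
  [30,31): 1 bp
  [31,39): 8 bp
  [39,50): 11 bp
  [50,56): 6 bp
  [56,66): 10 bp
  [66,82): 16 bp
  [82,93): 11 bp
  [93,109): 16 bp
  [109,119): 10 bp
  [119,135): 16 bp
  [135,141): 6 bp
  [141,151): 10 bp
  [151,156): 5 bp
  [156,167): 11 bp
  [167,171): 4 bp
  [171,176): 5 bp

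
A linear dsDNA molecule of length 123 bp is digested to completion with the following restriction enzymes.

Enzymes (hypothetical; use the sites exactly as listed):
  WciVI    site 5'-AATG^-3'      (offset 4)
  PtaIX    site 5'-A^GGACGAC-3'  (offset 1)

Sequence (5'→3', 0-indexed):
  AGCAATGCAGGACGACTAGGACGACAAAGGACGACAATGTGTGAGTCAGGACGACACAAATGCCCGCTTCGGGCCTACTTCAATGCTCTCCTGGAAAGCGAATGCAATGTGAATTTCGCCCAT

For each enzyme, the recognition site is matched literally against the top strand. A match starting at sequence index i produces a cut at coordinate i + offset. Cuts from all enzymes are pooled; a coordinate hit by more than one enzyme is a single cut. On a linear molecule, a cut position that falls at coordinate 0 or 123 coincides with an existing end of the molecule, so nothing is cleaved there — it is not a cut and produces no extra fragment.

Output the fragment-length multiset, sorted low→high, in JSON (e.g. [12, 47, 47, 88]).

[2,5,7,9,9,10,11,14,14,19,23]

Scan for sites:
  WciVI AATG/4: at [3, 35, 58, 81, 100, 105] ⇒ [7, 39, 62, 85, 104, 109]
  PtaIX AGGACGAC/1: at [8, 17, 27, 47] ⇒ [9, 18, 28, 48]

Pooled cuts: [7, 9, 18, 28, 39, 48, 62, 85, 104, 109]

Fragments:
  [0,7): 7 bp
  [7,9): 2 bp
  [9,18): 9 bp
  [18,28): 10 bp
  [28,39): 11 bp
  [39,48): 9 bp
  [48,62): 14 bp
  [62,85): 23 bp
  [85,104): 19 bp
  [104,109): 5 bp
  [109,123): 14 bp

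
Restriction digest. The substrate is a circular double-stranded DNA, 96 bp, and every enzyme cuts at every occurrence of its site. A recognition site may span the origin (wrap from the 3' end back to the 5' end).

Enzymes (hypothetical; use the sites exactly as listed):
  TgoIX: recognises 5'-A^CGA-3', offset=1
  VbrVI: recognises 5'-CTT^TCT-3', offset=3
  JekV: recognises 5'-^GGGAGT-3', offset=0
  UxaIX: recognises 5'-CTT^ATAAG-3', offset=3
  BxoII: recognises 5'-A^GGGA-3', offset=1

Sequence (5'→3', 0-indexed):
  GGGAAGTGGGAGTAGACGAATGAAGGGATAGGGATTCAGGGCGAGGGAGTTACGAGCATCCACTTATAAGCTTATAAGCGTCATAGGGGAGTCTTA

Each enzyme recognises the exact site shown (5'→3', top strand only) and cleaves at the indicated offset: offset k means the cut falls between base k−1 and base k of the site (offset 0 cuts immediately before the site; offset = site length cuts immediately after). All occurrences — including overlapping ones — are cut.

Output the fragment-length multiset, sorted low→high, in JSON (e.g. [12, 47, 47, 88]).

Per-enzyme occurrences:
  TgoIX (ACGA, off=1): starts [15, 51] → cuts [16, 52]
  VbrVI (CTTTCT, off=3): no sites
  JekV (GGGAGT, off=0): starts [7, 44, 86] → cuts [7, 44, 86]
  UxaIX (CTTATAAG, off=3): starts [62, 70] → cuts [65, 73]
  BxoII (AGGGA, off=1): starts [23, 29, 43, 95] → cuts [0, 24, 30, 44]

All cut coordinates (distinct, sorted): [0, 7, 16, 24, 30, 44, 52, 65, 73, 86]

Fragments:
  0→7: 7 bp
  7→16: 9 bp
  16→24: 8 bp
  24→30: 6 bp
  30→44: 14 bp
  44→52: 8 bp
  52→65: 13 bp
  65→73: 8 bp
  73→86: 13 bp
  86→0 (wrap): 96-86+0 = 10 bp

[6,7,8,8,8,9,10,13,13,14]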